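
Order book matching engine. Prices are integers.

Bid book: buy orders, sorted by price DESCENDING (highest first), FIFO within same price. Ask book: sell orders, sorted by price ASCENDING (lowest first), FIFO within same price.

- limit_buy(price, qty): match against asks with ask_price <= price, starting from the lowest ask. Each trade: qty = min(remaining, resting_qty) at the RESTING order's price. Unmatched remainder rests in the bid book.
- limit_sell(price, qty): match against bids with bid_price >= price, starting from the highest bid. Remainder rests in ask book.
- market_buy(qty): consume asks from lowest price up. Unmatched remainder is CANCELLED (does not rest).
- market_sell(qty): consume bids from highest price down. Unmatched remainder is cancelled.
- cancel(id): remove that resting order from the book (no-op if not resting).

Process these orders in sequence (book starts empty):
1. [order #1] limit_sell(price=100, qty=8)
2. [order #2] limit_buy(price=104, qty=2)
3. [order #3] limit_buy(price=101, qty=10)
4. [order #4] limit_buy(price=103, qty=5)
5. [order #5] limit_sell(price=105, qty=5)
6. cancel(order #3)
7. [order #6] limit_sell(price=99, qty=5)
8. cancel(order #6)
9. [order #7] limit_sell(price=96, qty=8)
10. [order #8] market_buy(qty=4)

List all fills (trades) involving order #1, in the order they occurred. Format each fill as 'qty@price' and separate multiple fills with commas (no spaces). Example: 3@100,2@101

Answer: 2@100,6@100

Derivation:
After op 1 [order #1] limit_sell(price=100, qty=8): fills=none; bids=[-] asks=[#1:8@100]
After op 2 [order #2] limit_buy(price=104, qty=2): fills=#2x#1:2@100; bids=[-] asks=[#1:6@100]
After op 3 [order #3] limit_buy(price=101, qty=10): fills=#3x#1:6@100; bids=[#3:4@101] asks=[-]
After op 4 [order #4] limit_buy(price=103, qty=5): fills=none; bids=[#4:5@103 #3:4@101] asks=[-]
After op 5 [order #5] limit_sell(price=105, qty=5): fills=none; bids=[#4:5@103 #3:4@101] asks=[#5:5@105]
After op 6 cancel(order #3): fills=none; bids=[#4:5@103] asks=[#5:5@105]
After op 7 [order #6] limit_sell(price=99, qty=5): fills=#4x#6:5@103; bids=[-] asks=[#5:5@105]
After op 8 cancel(order #6): fills=none; bids=[-] asks=[#5:5@105]
After op 9 [order #7] limit_sell(price=96, qty=8): fills=none; bids=[-] asks=[#7:8@96 #5:5@105]
After op 10 [order #8] market_buy(qty=4): fills=#8x#7:4@96; bids=[-] asks=[#7:4@96 #5:5@105]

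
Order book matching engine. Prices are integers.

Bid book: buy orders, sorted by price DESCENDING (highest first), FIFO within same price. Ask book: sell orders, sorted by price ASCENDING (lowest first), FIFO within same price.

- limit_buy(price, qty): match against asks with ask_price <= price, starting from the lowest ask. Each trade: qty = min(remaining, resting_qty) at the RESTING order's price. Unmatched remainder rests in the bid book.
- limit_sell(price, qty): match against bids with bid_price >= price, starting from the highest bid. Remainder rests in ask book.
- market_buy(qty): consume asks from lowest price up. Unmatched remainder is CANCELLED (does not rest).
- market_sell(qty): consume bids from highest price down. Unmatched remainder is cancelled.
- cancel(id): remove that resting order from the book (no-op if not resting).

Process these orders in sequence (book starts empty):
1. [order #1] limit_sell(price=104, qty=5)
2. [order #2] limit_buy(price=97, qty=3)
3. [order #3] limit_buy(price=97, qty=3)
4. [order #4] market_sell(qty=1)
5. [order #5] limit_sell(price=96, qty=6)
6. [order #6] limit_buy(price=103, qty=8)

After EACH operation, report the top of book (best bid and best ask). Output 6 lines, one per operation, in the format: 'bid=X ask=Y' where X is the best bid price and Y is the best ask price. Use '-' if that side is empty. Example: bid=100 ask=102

Answer: bid=- ask=104
bid=97 ask=104
bid=97 ask=104
bid=97 ask=104
bid=- ask=96
bid=103 ask=104

Derivation:
After op 1 [order #1] limit_sell(price=104, qty=5): fills=none; bids=[-] asks=[#1:5@104]
After op 2 [order #2] limit_buy(price=97, qty=3): fills=none; bids=[#2:3@97] asks=[#1:5@104]
After op 3 [order #3] limit_buy(price=97, qty=3): fills=none; bids=[#2:3@97 #3:3@97] asks=[#1:5@104]
After op 4 [order #4] market_sell(qty=1): fills=#2x#4:1@97; bids=[#2:2@97 #3:3@97] asks=[#1:5@104]
After op 5 [order #5] limit_sell(price=96, qty=6): fills=#2x#5:2@97 #3x#5:3@97; bids=[-] asks=[#5:1@96 #1:5@104]
After op 6 [order #6] limit_buy(price=103, qty=8): fills=#6x#5:1@96; bids=[#6:7@103] asks=[#1:5@104]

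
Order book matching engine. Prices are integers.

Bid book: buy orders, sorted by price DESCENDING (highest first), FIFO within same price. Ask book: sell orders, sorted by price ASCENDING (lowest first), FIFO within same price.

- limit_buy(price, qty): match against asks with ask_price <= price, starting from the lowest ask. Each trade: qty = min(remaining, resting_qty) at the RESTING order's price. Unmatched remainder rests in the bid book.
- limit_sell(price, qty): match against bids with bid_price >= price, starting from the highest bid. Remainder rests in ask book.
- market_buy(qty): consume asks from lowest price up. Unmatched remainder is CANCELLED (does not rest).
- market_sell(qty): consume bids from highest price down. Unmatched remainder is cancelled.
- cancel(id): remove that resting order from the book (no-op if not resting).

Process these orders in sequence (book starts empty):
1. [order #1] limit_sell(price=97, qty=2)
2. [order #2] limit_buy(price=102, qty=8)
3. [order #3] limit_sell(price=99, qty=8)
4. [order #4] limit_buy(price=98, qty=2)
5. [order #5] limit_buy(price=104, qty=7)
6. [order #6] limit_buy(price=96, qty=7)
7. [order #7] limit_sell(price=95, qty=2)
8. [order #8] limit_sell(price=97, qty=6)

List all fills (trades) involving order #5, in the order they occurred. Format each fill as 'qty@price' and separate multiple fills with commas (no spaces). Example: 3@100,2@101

Answer: 2@99,2@104,3@104

Derivation:
After op 1 [order #1] limit_sell(price=97, qty=2): fills=none; bids=[-] asks=[#1:2@97]
After op 2 [order #2] limit_buy(price=102, qty=8): fills=#2x#1:2@97; bids=[#2:6@102] asks=[-]
After op 3 [order #3] limit_sell(price=99, qty=8): fills=#2x#3:6@102; bids=[-] asks=[#3:2@99]
After op 4 [order #4] limit_buy(price=98, qty=2): fills=none; bids=[#4:2@98] asks=[#3:2@99]
After op 5 [order #5] limit_buy(price=104, qty=7): fills=#5x#3:2@99; bids=[#5:5@104 #4:2@98] asks=[-]
After op 6 [order #6] limit_buy(price=96, qty=7): fills=none; bids=[#5:5@104 #4:2@98 #6:7@96] asks=[-]
After op 7 [order #7] limit_sell(price=95, qty=2): fills=#5x#7:2@104; bids=[#5:3@104 #4:2@98 #6:7@96] asks=[-]
After op 8 [order #8] limit_sell(price=97, qty=6): fills=#5x#8:3@104 #4x#8:2@98; bids=[#6:7@96] asks=[#8:1@97]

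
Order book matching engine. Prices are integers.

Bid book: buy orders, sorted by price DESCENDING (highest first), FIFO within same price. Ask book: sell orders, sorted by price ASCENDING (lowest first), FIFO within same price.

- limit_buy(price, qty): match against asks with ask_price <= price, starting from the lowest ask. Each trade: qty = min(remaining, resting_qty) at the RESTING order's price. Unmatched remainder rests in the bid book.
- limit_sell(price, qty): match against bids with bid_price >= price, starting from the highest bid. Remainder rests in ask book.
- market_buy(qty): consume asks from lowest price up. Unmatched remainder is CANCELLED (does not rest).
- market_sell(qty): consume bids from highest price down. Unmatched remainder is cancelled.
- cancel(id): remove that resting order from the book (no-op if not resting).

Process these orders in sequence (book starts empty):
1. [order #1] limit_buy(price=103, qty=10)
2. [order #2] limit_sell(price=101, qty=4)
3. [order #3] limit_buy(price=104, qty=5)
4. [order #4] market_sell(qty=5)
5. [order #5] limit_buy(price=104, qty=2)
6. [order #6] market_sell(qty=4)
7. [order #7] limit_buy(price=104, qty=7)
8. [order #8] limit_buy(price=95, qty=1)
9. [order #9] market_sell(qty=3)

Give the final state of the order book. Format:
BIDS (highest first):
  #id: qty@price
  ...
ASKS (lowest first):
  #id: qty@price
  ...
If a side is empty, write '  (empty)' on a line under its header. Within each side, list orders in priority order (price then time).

Answer: BIDS (highest first):
  #7: 4@104
  #1: 4@103
  #8: 1@95
ASKS (lowest first):
  (empty)

Derivation:
After op 1 [order #1] limit_buy(price=103, qty=10): fills=none; bids=[#1:10@103] asks=[-]
After op 2 [order #2] limit_sell(price=101, qty=4): fills=#1x#2:4@103; bids=[#1:6@103] asks=[-]
After op 3 [order #3] limit_buy(price=104, qty=5): fills=none; bids=[#3:5@104 #1:6@103] asks=[-]
After op 4 [order #4] market_sell(qty=5): fills=#3x#4:5@104; bids=[#1:6@103] asks=[-]
After op 5 [order #5] limit_buy(price=104, qty=2): fills=none; bids=[#5:2@104 #1:6@103] asks=[-]
After op 6 [order #6] market_sell(qty=4): fills=#5x#6:2@104 #1x#6:2@103; bids=[#1:4@103] asks=[-]
After op 7 [order #7] limit_buy(price=104, qty=7): fills=none; bids=[#7:7@104 #1:4@103] asks=[-]
After op 8 [order #8] limit_buy(price=95, qty=1): fills=none; bids=[#7:7@104 #1:4@103 #8:1@95] asks=[-]
After op 9 [order #9] market_sell(qty=3): fills=#7x#9:3@104; bids=[#7:4@104 #1:4@103 #8:1@95] asks=[-]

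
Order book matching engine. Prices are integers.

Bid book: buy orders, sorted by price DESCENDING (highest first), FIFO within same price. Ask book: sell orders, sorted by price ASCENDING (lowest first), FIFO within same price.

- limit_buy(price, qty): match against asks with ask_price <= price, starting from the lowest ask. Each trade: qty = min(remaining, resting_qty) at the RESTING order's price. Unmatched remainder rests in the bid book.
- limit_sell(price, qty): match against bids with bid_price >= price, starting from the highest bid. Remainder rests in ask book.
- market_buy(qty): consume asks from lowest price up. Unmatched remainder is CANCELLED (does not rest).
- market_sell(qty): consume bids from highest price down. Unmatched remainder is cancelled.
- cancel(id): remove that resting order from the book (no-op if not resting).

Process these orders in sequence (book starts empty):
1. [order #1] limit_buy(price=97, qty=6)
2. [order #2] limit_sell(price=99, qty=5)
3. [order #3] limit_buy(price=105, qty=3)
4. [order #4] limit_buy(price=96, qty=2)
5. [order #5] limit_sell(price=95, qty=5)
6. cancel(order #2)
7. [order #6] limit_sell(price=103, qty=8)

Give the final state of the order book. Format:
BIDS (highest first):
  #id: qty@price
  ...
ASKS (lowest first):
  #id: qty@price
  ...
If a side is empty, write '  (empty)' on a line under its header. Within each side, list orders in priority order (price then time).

Answer: BIDS (highest first):
  #1: 1@97
  #4: 2@96
ASKS (lowest first):
  #6: 8@103

Derivation:
After op 1 [order #1] limit_buy(price=97, qty=6): fills=none; bids=[#1:6@97] asks=[-]
After op 2 [order #2] limit_sell(price=99, qty=5): fills=none; bids=[#1:6@97] asks=[#2:5@99]
After op 3 [order #3] limit_buy(price=105, qty=3): fills=#3x#2:3@99; bids=[#1:6@97] asks=[#2:2@99]
After op 4 [order #4] limit_buy(price=96, qty=2): fills=none; bids=[#1:6@97 #4:2@96] asks=[#2:2@99]
After op 5 [order #5] limit_sell(price=95, qty=5): fills=#1x#5:5@97; bids=[#1:1@97 #4:2@96] asks=[#2:2@99]
After op 6 cancel(order #2): fills=none; bids=[#1:1@97 #4:2@96] asks=[-]
After op 7 [order #6] limit_sell(price=103, qty=8): fills=none; bids=[#1:1@97 #4:2@96] asks=[#6:8@103]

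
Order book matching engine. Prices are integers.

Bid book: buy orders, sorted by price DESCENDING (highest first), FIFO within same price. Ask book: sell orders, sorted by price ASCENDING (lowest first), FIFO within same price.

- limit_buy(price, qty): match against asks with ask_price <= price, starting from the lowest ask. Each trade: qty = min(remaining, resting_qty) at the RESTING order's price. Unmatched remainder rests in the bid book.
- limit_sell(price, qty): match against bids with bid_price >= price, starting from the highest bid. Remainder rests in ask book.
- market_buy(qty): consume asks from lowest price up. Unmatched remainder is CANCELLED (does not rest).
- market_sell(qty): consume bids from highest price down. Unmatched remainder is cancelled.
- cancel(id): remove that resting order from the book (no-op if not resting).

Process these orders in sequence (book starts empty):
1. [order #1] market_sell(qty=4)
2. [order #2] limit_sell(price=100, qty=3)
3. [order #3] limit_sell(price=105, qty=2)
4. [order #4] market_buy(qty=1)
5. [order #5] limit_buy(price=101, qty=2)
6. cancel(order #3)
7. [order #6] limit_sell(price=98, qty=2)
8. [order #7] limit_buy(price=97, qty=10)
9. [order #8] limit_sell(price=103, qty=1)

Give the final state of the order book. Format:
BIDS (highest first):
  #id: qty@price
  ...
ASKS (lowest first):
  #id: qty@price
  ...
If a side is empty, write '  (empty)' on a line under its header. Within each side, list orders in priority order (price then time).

Answer: BIDS (highest first):
  #7: 10@97
ASKS (lowest first):
  #6: 2@98
  #8: 1@103

Derivation:
After op 1 [order #1] market_sell(qty=4): fills=none; bids=[-] asks=[-]
After op 2 [order #2] limit_sell(price=100, qty=3): fills=none; bids=[-] asks=[#2:3@100]
After op 3 [order #3] limit_sell(price=105, qty=2): fills=none; bids=[-] asks=[#2:3@100 #3:2@105]
After op 4 [order #4] market_buy(qty=1): fills=#4x#2:1@100; bids=[-] asks=[#2:2@100 #3:2@105]
After op 5 [order #5] limit_buy(price=101, qty=2): fills=#5x#2:2@100; bids=[-] asks=[#3:2@105]
After op 6 cancel(order #3): fills=none; bids=[-] asks=[-]
After op 7 [order #6] limit_sell(price=98, qty=2): fills=none; bids=[-] asks=[#6:2@98]
After op 8 [order #7] limit_buy(price=97, qty=10): fills=none; bids=[#7:10@97] asks=[#6:2@98]
After op 9 [order #8] limit_sell(price=103, qty=1): fills=none; bids=[#7:10@97] asks=[#6:2@98 #8:1@103]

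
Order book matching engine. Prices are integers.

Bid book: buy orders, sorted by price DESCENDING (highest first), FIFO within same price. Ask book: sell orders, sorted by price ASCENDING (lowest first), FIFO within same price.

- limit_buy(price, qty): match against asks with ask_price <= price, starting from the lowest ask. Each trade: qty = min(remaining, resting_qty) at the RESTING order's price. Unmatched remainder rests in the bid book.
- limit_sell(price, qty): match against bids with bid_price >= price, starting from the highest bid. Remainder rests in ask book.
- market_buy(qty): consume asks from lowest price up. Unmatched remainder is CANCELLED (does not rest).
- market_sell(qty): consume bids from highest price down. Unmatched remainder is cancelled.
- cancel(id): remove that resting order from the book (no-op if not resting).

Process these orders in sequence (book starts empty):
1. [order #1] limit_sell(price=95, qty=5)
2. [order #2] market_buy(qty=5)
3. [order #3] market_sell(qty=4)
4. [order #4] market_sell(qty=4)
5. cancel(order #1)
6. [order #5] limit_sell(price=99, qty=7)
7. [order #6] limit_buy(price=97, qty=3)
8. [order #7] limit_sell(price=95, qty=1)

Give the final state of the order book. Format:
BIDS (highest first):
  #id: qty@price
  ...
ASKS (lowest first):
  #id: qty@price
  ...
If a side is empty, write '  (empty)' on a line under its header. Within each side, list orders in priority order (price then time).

Answer: BIDS (highest first):
  #6: 2@97
ASKS (lowest first):
  #5: 7@99

Derivation:
After op 1 [order #1] limit_sell(price=95, qty=5): fills=none; bids=[-] asks=[#1:5@95]
After op 2 [order #2] market_buy(qty=5): fills=#2x#1:5@95; bids=[-] asks=[-]
After op 3 [order #3] market_sell(qty=4): fills=none; bids=[-] asks=[-]
After op 4 [order #4] market_sell(qty=4): fills=none; bids=[-] asks=[-]
After op 5 cancel(order #1): fills=none; bids=[-] asks=[-]
After op 6 [order #5] limit_sell(price=99, qty=7): fills=none; bids=[-] asks=[#5:7@99]
After op 7 [order #6] limit_buy(price=97, qty=3): fills=none; bids=[#6:3@97] asks=[#5:7@99]
After op 8 [order #7] limit_sell(price=95, qty=1): fills=#6x#7:1@97; bids=[#6:2@97] asks=[#5:7@99]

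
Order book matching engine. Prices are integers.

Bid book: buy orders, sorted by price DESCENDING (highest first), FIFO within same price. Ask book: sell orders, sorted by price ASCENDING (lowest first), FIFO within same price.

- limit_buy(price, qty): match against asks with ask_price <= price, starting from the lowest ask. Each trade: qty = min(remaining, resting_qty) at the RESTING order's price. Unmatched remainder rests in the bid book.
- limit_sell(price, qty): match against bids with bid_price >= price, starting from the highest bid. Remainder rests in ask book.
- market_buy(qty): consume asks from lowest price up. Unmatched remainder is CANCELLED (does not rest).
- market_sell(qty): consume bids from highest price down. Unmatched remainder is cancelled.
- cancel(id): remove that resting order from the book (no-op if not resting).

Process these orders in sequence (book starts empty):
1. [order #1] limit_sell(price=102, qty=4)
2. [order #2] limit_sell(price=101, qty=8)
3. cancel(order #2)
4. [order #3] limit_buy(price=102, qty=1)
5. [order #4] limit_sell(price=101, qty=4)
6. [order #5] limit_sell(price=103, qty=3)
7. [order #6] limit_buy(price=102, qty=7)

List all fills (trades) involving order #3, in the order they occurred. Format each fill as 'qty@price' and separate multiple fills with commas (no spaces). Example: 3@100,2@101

Answer: 1@102

Derivation:
After op 1 [order #1] limit_sell(price=102, qty=4): fills=none; bids=[-] asks=[#1:4@102]
After op 2 [order #2] limit_sell(price=101, qty=8): fills=none; bids=[-] asks=[#2:8@101 #1:4@102]
After op 3 cancel(order #2): fills=none; bids=[-] asks=[#1:4@102]
After op 4 [order #3] limit_buy(price=102, qty=1): fills=#3x#1:1@102; bids=[-] asks=[#1:3@102]
After op 5 [order #4] limit_sell(price=101, qty=4): fills=none; bids=[-] asks=[#4:4@101 #1:3@102]
After op 6 [order #5] limit_sell(price=103, qty=3): fills=none; bids=[-] asks=[#4:4@101 #1:3@102 #5:3@103]
After op 7 [order #6] limit_buy(price=102, qty=7): fills=#6x#4:4@101 #6x#1:3@102; bids=[-] asks=[#5:3@103]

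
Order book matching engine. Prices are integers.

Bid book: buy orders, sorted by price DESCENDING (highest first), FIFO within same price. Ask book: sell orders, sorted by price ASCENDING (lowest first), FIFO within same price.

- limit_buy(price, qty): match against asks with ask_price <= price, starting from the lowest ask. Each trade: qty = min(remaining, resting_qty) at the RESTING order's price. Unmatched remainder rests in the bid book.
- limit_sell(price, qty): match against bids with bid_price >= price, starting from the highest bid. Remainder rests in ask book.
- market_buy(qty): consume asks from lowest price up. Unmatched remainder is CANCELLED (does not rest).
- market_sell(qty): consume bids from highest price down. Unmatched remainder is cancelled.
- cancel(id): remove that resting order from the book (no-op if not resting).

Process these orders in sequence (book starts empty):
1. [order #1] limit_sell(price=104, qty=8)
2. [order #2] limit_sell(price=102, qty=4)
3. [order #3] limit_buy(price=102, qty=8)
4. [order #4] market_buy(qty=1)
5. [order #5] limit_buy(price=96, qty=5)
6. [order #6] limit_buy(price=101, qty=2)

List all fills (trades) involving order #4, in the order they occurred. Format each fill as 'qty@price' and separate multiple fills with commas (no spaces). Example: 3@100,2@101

After op 1 [order #1] limit_sell(price=104, qty=8): fills=none; bids=[-] asks=[#1:8@104]
After op 2 [order #2] limit_sell(price=102, qty=4): fills=none; bids=[-] asks=[#2:4@102 #1:8@104]
After op 3 [order #3] limit_buy(price=102, qty=8): fills=#3x#2:4@102; bids=[#3:4@102] asks=[#1:8@104]
After op 4 [order #4] market_buy(qty=1): fills=#4x#1:1@104; bids=[#3:4@102] asks=[#1:7@104]
After op 5 [order #5] limit_buy(price=96, qty=5): fills=none; bids=[#3:4@102 #5:5@96] asks=[#1:7@104]
After op 6 [order #6] limit_buy(price=101, qty=2): fills=none; bids=[#3:4@102 #6:2@101 #5:5@96] asks=[#1:7@104]

Answer: 1@104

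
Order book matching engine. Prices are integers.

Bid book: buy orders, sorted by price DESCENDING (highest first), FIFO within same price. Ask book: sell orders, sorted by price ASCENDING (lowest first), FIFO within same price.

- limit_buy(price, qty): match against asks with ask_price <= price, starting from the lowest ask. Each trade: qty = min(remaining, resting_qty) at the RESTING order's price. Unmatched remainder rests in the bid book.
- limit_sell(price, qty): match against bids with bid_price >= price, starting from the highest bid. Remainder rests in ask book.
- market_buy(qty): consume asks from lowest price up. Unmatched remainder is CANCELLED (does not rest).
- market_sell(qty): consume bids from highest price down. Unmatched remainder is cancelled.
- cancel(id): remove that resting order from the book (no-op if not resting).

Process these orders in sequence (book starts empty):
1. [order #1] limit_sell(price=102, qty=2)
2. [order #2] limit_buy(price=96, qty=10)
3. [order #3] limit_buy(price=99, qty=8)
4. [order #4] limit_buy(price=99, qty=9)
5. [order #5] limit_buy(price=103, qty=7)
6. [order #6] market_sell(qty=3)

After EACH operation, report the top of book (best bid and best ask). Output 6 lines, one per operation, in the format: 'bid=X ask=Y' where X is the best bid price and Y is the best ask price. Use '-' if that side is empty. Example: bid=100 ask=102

After op 1 [order #1] limit_sell(price=102, qty=2): fills=none; bids=[-] asks=[#1:2@102]
After op 2 [order #2] limit_buy(price=96, qty=10): fills=none; bids=[#2:10@96] asks=[#1:2@102]
After op 3 [order #3] limit_buy(price=99, qty=8): fills=none; bids=[#3:8@99 #2:10@96] asks=[#1:2@102]
After op 4 [order #4] limit_buy(price=99, qty=9): fills=none; bids=[#3:8@99 #4:9@99 #2:10@96] asks=[#1:2@102]
After op 5 [order #5] limit_buy(price=103, qty=7): fills=#5x#1:2@102; bids=[#5:5@103 #3:8@99 #4:9@99 #2:10@96] asks=[-]
After op 6 [order #6] market_sell(qty=3): fills=#5x#6:3@103; bids=[#5:2@103 #3:8@99 #4:9@99 #2:10@96] asks=[-]

Answer: bid=- ask=102
bid=96 ask=102
bid=99 ask=102
bid=99 ask=102
bid=103 ask=-
bid=103 ask=-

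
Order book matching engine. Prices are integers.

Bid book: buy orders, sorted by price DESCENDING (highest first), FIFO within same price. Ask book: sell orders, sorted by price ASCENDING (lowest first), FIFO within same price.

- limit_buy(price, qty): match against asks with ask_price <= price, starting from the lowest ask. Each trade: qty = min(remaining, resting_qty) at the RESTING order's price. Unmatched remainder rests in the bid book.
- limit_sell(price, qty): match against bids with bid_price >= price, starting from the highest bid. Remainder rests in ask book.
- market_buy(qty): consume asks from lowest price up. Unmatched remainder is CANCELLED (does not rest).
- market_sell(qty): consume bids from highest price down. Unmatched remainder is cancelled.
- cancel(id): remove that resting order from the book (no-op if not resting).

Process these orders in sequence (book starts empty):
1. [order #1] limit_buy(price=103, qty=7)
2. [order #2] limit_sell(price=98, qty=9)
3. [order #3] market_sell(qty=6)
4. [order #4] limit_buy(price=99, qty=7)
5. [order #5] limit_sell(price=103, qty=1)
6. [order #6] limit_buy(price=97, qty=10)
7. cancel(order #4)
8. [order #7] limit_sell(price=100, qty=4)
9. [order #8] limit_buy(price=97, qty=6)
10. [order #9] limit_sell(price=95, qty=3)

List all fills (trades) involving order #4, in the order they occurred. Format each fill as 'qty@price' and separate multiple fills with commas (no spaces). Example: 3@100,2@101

After op 1 [order #1] limit_buy(price=103, qty=7): fills=none; bids=[#1:7@103] asks=[-]
After op 2 [order #2] limit_sell(price=98, qty=9): fills=#1x#2:7@103; bids=[-] asks=[#2:2@98]
After op 3 [order #3] market_sell(qty=6): fills=none; bids=[-] asks=[#2:2@98]
After op 4 [order #4] limit_buy(price=99, qty=7): fills=#4x#2:2@98; bids=[#4:5@99] asks=[-]
After op 5 [order #5] limit_sell(price=103, qty=1): fills=none; bids=[#4:5@99] asks=[#5:1@103]
After op 6 [order #6] limit_buy(price=97, qty=10): fills=none; bids=[#4:5@99 #6:10@97] asks=[#5:1@103]
After op 7 cancel(order #4): fills=none; bids=[#6:10@97] asks=[#5:1@103]
After op 8 [order #7] limit_sell(price=100, qty=4): fills=none; bids=[#6:10@97] asks=[#7:4@100 #5:1@103]
After op 9 [order #8] limit_buy(price=97, qty=6): fills=none; bids=[#6:10@97 #8:6@97] asks=[#7:4@100 #5:1@103]
After op 10 [order #9] limit_sell(price=95, qty=3): fills=#6x#9:3@97; bids=[#6:7@97 #8:6@97] asks=[#7:4@100 #5:1@103]

Answer: 2@98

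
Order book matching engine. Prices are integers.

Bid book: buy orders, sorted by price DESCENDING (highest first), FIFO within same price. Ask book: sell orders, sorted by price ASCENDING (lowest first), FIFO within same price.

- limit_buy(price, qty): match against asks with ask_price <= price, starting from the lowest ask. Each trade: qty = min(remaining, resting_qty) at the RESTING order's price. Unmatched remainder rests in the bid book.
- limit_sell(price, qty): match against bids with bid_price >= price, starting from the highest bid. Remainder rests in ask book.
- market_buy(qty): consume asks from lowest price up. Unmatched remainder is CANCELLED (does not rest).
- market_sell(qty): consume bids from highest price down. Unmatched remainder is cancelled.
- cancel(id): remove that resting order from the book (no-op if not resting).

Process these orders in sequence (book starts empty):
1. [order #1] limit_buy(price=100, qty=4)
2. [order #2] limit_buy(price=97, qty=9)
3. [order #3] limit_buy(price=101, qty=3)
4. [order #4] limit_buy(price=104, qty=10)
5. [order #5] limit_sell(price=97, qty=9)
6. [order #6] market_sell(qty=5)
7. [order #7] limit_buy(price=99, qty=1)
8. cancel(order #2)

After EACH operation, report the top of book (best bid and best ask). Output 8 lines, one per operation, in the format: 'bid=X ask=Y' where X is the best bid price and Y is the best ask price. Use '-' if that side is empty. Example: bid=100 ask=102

Answer: bid=100 ask=-
bid=100 ask=-
bid=101 ask=-
bid=104 ask=-
bid=104 ask=-
bid=100 ask=-
bid=100 ask=-
bid=100 ask=-

Derivation:
After op 1 [order #1] limit_buy(price=100, qty=4): fills=none; bids=[#1:4@100] asks=[-]
After op 2 [order #2] limit_buy(price=97, qty=9): fills=none; bids=[#1:4@100 #2:9@97] asks=[-]
After op 3 [order #3] limit_buy(price=101, qty=3): fills=none; bids=[#3:3@101 #1:4@100 #2:9@97] asks=[-]
After op 4 [order #4] limit_buy(price=104, qty=10): fills=none; bids=[#4:10@104 #3:3@101 #1:4@100 #2:9@97] asks=[-]
After op 5 [order #5] limit_sell(price=97, qty=9): fills=#4x#5:9@104; bids=[#4:1@104 #3:3@101 #1:4@100 #2:9@97] asks=[-]
After op 6 [order #6] market_sell(qty=5): fills=#4x#6:1@104 #3x#6:3@101 #1x#6:1@100; bids=[#1:3@100 #2:9@97] asks=[-]
After op 7 [order #7] limit_buy(price=99, qty=1): fills=none; bids=[#1:3@100 #7:1@99 #2:9@97] asks=[-]
After op 8 cancel(order #2): fills=none; bids=[#1:3@100 #7:1@99] asks=[-]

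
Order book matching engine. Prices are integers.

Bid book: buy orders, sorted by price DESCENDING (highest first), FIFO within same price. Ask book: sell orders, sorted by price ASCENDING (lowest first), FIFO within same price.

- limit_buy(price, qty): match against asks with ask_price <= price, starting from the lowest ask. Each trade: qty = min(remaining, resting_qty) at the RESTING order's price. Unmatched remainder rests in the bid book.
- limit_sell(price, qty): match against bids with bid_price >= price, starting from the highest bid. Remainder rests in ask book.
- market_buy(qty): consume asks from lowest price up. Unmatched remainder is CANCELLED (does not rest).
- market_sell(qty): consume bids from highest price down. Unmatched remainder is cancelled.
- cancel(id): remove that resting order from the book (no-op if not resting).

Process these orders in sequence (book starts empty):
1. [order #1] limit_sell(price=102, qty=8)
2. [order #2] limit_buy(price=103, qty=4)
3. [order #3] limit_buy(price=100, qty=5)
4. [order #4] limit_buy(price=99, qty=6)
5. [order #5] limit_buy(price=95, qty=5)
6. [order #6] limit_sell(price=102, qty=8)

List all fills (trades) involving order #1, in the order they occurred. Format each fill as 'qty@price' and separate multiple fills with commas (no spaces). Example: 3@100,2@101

After op 1 [order #1] limit_sell(price=102, qty=8): fills=none; bids=[-] asks=[#1:8@102]
After op 2 [order #2] limit_buy(price=103, qty=4): fills=#2x#1:4@102; bids=[-] asks=[#1:4@102]
After op 3 [order #3] limit_buy(price=100, qty=5): fills=none; bids=[#3:5@100] asks=[#1:4@102]
After op 4 [order #4] limit_buy(price=99, qty=6): fills=none; bids=[#3:5@100 #4:6@99] asks=[#1:4@102]
After op 5 [order #5] limit_buy(price=95, qty=5): fills=none; bids=[#3:5@100 #4:6@99 #5:5@95] asks=[#1:4@102]
After op 6 [order #6] limit_sell(price=102, qty=8): fills=none; bids=[#3:5@100 #4:6@99 #5:5@95] asks=[#1:4@102 #6:8@102]

Answer: 4@102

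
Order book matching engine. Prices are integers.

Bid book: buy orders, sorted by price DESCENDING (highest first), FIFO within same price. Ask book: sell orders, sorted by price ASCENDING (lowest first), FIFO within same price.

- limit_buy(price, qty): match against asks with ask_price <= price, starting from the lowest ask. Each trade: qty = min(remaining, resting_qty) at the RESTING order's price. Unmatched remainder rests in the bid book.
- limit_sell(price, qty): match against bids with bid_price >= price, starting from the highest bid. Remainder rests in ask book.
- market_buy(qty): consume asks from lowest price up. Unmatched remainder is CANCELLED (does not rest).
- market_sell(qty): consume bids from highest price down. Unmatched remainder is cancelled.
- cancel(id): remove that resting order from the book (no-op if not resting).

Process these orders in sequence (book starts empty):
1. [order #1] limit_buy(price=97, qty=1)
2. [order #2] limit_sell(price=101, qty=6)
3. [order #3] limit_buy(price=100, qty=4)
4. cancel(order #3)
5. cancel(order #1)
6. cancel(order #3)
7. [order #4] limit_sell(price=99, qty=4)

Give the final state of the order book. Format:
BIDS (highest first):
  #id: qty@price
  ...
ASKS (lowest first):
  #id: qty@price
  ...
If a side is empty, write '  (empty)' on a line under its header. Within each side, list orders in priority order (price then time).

Answer: BIDS (highest first):
  (empty)
ASKS (lowest first):
  #4: 4@99
  #2: 6@101

Derivation:
After op 1 [order #1] limit_buy(price=97, qty=1): fills=none; bids=[#1:1@97] asks=[-]
After op 2 [order #2] limit_sell(price=101, qty=6): fills=none; bids=[#1:1@97] asks=[#2:6@101]
After op 3 [order #3] limit_buy(price=100, qty=4): fills=none; bids=[#3:4@100 #1:1@97] asks=[#2:6@101]
After op 4 cancel(order #3): fills=none; bids=[#1:1@97] asks=[#2:6@101]
After op 5 cancel(order #1): fills=none; bids=[-] asks=[#2:6@101]
After op 6 cancel(order #3): fills=none; bids=[-] asks=[#2:6@101]
After op 7 [order #4] limit_sell(price=99, qty=4): fills=none; bids=[-] asks=[#4:4@99 #2:6@101]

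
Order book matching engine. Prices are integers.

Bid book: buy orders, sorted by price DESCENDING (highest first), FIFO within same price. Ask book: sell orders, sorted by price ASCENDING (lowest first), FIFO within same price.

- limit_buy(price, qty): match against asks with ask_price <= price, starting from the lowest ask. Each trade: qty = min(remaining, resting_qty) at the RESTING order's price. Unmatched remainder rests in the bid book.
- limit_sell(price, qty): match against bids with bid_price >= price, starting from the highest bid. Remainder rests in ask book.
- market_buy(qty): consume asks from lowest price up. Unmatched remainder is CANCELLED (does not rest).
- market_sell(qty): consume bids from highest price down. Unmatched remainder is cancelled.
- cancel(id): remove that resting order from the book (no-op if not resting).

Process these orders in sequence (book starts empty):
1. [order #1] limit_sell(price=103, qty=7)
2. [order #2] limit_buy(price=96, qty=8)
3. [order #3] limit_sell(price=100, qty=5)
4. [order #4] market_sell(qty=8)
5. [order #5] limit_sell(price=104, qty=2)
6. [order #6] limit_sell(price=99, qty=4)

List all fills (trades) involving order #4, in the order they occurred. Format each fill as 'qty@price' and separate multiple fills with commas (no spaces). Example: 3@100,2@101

After op 1 [order #1] limit_sell(price=103, qty=7): fills=none; bids=[-] asks=[#1:7@103]
After op 2 [order #2] limit_buy(price=96, qty=8): fills=none; bids=[#2:8@96] asks=[#1:7@103]
After op 3 [order #3] limit_sell(price=100, qty=5): fills=none; bids=[#2:8@96] asks=[#3:5@100 #1:7@103]
After op 4 [order #4] market_sell(qty=8): fills=#2x#4:8@96; bids=[-] asks=[#3:5@100 #1:7@103]
After op 5 [order #5] limit_sell(price=104, qty=2): fills=none; bids=[-] asks=[#3:5@100 #1:7@103 #5:2@104]
After op 6 [order #6] limit_sell(price=99, qty=4): fills=none; bids=[-] asks=[#6:4@99 #3:5@100 #1:7@103 #5:2@104]

Answer: 8@96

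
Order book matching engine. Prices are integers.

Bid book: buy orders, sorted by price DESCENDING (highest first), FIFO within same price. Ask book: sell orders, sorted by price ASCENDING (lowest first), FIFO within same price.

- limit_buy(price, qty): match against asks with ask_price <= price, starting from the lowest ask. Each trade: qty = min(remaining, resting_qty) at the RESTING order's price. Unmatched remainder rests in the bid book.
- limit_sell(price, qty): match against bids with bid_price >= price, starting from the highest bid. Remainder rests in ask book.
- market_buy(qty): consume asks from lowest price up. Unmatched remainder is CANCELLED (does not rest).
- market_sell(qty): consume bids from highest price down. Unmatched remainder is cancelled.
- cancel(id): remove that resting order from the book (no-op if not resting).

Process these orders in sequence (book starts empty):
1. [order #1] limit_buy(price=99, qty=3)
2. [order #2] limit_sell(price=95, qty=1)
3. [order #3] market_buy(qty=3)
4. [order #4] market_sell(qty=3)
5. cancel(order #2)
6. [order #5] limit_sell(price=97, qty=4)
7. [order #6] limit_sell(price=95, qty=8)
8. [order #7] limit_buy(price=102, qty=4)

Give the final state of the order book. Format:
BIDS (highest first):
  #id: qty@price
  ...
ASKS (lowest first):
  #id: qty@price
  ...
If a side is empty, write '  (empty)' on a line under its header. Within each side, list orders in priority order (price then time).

Answer: BIDS (highest first):
  (empty)
ASKS (lowest first):
  #6: 4@95
  #5: 4@97

Derivation:
After op 1 [order #1] limit_buy(price=99, qty=3): fills=none; bids=[#1:3@99] asks=[-]
After op 2 [order #2] limit_sell(price=95, qty=1): fills=#1x#2:1@99; bids=[#1:2@99] asks=[-]
After op 3 [order #3] market_buy(qty=3): fills=none; bids=[#1:2@99] asks=[-]
After op 4 [order #4] market_sell(qty=3): fills=#1x#4:2@99; bids=[-] asks=[-]
After op 5 cancel(order #2): fills=none; bids=[-] asks=[-]
After op 6 [order #5] limit_sell(price=97, qty=4): fills=none; bids=[-] asks=[#5:4@97]
After op 7 [order #6] limit_sell(price=95, qty=8): fills=none; bids=[-] asks=[#6:8@95 #5:4@97]
After op 8 [order #7] limit_buy(price=102, qty=4): fills=#7x#6:4@95; bids=[-] asks=[#6:4@95 #5:4@97]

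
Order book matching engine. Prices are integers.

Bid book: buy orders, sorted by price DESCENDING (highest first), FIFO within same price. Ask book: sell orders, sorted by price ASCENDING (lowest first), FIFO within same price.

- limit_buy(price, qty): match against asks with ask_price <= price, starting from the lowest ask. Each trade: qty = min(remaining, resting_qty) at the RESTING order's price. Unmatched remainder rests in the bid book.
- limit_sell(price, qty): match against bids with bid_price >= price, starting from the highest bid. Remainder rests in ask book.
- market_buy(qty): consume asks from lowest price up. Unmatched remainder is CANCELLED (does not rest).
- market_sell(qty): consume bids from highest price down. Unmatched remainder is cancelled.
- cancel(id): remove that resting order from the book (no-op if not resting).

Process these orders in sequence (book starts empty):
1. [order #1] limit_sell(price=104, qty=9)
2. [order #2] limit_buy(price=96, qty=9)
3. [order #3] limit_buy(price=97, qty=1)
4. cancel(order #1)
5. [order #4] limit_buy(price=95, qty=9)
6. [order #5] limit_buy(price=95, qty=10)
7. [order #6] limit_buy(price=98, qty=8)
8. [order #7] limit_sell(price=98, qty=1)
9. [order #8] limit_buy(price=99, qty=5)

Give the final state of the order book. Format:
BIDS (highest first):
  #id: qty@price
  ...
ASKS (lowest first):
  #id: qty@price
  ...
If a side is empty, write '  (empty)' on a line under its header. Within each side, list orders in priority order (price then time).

After op 1 [order #1] limit_sell(price=104, qty=9): fills=none; bids=[-] asks=[#1:9@104]
After op 2 [order #2] limit_buy(price=96, qty=9): fills=none; bids=[#2:9@96] asks=[#1:9@104]
After op 3 [order #3] limit_buy(price=97, qty=1): fills=none; bids=[#3:1@97 #2:9@96] asks=[#1:9@104]
After op 4 cancel(order #1): fills=none; bids=[#3:1@97 #2:9@96] asks=[-]
After op 5 [order #4] limit_buy(price=95, qty=9): fills=none; bids=[#3:1@97 #2:9@96 #4:9@95] asks=[-]
After op 6 [order #5] limit_buy(price=95, qty=10): fills=none; bids=[#3:1@97 #2:9@96 #4:9@95 #5:10@95] asks=[-]
After op 7 [order #6] limit_buy(price=98, qty=8): fills=none; bids=[#6:8@98 #3:1@97 #2:9@96 #4:9@95 #5:10@95] asks=[-]
After op 8 [order #7] limit_sell(price=98, qty=1): fills=#6x#7:1@98; bids=[#6:7@98 #3:1@97 #2:9@96 #4:9@95 #5:10@95] asks=[-]
After op 9 [order #8] limit_buy(price=99, qty=5): fills=none; bids=[#8:5@99 #6:7@98 #3:1@97 #2:9@96 #4:9@95 #5:10@95] asks=[-]

Answer: BIDS (highest first):
  #8: 5@99
  #6: 7@98
  #3: 1@97
  #2: 9@96
  #4: 9@95
  #5: 10@95
ASKS (lowest first):
  (empty)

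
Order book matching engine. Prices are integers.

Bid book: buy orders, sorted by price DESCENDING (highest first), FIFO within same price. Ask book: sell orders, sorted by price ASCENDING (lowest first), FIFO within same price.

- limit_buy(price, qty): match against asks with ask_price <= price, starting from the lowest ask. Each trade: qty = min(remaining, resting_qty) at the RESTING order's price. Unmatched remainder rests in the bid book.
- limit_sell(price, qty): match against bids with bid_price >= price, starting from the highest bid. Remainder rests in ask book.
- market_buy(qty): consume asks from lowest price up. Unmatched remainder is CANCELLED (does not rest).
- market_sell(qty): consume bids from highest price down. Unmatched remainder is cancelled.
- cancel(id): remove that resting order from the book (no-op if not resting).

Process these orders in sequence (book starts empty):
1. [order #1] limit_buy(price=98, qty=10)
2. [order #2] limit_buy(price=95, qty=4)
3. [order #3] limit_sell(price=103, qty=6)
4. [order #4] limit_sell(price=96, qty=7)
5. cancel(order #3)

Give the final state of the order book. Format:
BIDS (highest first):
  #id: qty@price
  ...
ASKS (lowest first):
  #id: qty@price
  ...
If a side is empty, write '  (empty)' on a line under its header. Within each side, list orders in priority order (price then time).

Answer: BIDS (highest first):
  #1: 3@98
  #2: 4@95
ASKS (lowest first):
  (empty)

Derivation:
After op 1 [order #1] limit_buy(price=98, qty=10): fills=none; bids=[#1:10@98] asks=[-]
After op 2 [order #2] limit_buy(price=95, qty=4): fills=none; bids=[#1:10@98 #2:4@95] asks=[-]
After op 3 [order #3] limit_sell(price=103, qty=6): fills=none; bids=[#1:10@98 #2:4@95] asks=[#3:6@103]
After op 4 [order #4] limit_sell(price=96, qty=7): fills=#1x#4:7@98; bids=[#1:3@98 #2:4@95] asks=[#3:6@103]
After op 5 cancel(order #3): fills=none; bids=[#1:3@98 #2:4@95] asks=[-]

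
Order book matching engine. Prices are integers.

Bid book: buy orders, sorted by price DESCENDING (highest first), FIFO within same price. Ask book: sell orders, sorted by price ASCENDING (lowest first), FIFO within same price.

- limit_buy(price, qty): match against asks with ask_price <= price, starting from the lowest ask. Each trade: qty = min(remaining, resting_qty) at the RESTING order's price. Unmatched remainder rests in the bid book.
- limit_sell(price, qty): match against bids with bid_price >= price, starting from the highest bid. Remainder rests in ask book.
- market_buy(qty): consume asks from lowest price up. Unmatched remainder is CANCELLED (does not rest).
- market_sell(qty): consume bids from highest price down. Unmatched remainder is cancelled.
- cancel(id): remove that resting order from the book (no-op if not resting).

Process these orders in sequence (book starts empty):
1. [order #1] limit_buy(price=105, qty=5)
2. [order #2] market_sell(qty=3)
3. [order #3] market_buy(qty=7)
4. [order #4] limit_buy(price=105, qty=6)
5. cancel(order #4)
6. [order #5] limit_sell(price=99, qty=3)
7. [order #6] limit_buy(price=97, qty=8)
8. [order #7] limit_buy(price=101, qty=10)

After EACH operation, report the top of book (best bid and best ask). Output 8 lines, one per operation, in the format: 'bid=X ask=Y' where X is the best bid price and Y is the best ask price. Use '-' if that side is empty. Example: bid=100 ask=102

Answer: bid=105 ask=-
bid=105 ask=-
bid=105 ask=-
bid=105 ask=-
bid=105 ask=-
bid=- ask=99
bid=97 ask=99
bid=101 ask=-

Derivation:
After op 1 [order #1] limit_buy(price=105, qty=5): fills=none; bids=[#1:5@105] asks=[-]
After op 2 [order #2] market_sell(qty=3): fills=#1x#2:3@105; bids=[#1:2@105] asks=[-]
After op 3 [order #3] market_buy(qty=7): fills=none; bids=[#1:2@105] asks=[-]
After op 4 [order #4] limit_buy(price=105, qty=6): fills=none; bids=[#1:2@105 #4:6@105] asks=[-]
After op 5 cancel(order #4): fills=none; bids=[#1:2@105] asks=[-]
After op 6 [order #5] limit_sell(price=99, qty=3): fills=#1x#5:2@105; bids=[-] asks=[#5:1@99]
After op 7 [order #6] limit_buy(price=97, qty=8): fills=none; bids=[#6:8@97] asks=[#5:1@99]
After op 8 [order #7] limit_buy(price=101, qty=10): fills=#7x#5:1@99; bids=[#7:9@101 #6:8@97] asks=[-]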